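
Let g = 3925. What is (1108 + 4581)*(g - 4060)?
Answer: -768015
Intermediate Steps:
(1108 + 4581)*(g - 4060) = (1108 + 4581)*(3925 - 4060) = 5689*(-135) = -768015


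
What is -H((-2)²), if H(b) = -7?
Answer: 7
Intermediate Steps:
-H((-2)²) = -1*(-7) = 7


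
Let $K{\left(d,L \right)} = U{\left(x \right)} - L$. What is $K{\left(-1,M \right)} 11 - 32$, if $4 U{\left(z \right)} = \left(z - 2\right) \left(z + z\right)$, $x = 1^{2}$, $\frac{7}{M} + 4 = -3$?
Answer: $- \frac{53}{2} \approx -26.5$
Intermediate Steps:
$M = -1$ ($M = \frac{7}{-4 - 3} = \frac{7}{-7} = 7 \left(- \frac{1}{7}\right) = -1$)
$x = 1$
$U{\left(z \right)} = \frac{z \left(-2 + z\right)}{2}$ ($U{\left(z \right)} = \frac{\left(z - 2\right) \left(z + z\right)}{4} = \frac{\left(-2 + z\right) 2 z}{4} = \frac{2 z \left(-2 + z\right)}{4} = \frac{z \left(-2 + z\right)}{2}$)
$K{\left(d,L \right)} = - \frac{1}{2} - L$ ($K{\left(d,L \right)} = \frac{1}{2} \cdot 1 \left(-2 + 1\right) - L = \frac{1}{2} \cdot 1 \left(-1\right) - L = - \frac{1}{2} - L$)
$K{\left(-1,M \right)} 11 - 32 = \left(- \frac{1}{2} - -1\right) 11 - 32 = \left(- \frac{1}{2} + 1\right) 11 - 32 = \frac{1}{2} \cdot 11 - 32 = \frac{11}{2} - 32 = - \frac{53}{2}$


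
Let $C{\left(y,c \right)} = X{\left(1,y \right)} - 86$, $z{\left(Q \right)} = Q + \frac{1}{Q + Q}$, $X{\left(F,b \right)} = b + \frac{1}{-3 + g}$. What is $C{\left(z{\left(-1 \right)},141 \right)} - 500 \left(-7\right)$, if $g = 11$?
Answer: $\frac{27301}{8} \approx 3412.6$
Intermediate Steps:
$X{\left(F,b \right)} = \frac{1}{8} + b$ ($X{\left(F,b \right)} = b + \frac{1}{-3 + 11} = b + \frac{1}{8} = \frac{1}{8} + b$)
$z{\left(Q \right)} = Q + \frac{1}{2 Q}$
$C{\left(y,c \right)} = - \frac{687}{8} + y$ ($C{\left(y,c \right)} = \left(\frac{1}{8} + y\right) - 86 = - \frac{687}{8} + y$)
$C{\left(z{\left(-1 \right)},141 \right)} - 500 \left(-7\right) = \left(- \frac{687}{8} - \left(1 - \frac{1}{2 \left(-1\right)}\right)\right) - 500 \left(-7\right) = \left(- \frac{687}{8} + \left(-1 + \frac{1}{2} \left(-1\right)\right)\right) - -3500 = \left(- \frac{687}{8} - \frac{3}{2}\right) + 3500 = - \frac{699}{8} + 3500 = \frac{27301}{8}$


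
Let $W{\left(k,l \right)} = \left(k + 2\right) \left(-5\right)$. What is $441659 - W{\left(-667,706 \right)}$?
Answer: $438334$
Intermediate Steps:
$W{\left(k,l \right)} = -10 - 5 k$ ($W{\left(k,l \right)} = \left(2 + k\right) \left(-5\right) = -10 - 5 k$)
$441659 - W{\left(-667,706 \right)} = 441659 - \left(-10 - -3335\right) = 441659 - \left(-10 + 3335\right) = 441659 - 3325 = 438334$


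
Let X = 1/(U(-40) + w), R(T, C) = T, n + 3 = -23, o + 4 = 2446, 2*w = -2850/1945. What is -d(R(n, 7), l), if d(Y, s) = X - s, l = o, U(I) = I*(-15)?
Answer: 569266441/233115 ≈ 2442.0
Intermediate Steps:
w = -285/389 (w = (-2850/1945)/2 = (-2850*1/1945)/2 = (½)*(-570/389) = -285/389 ≈ -0.73265)
U(I) = -15*I
o = 2442 (o = -4 + 2446 = 2442)
n = -26 (n = -3 - 23 = -26)
l = 2442
X = 389/233115 (X = 1/(-15*(-40) - 285/389) = 1/(600 - 285/389) = 1/(233115/389) = 389/233115 ≈ 0.0016687)
d(Y, s) = 389/233115 - s
-d(R(n, 7), l) = -(389/233115 - 1*2442) = -(389/233115 - 2442) = -1*(-569266441/233115) = 569266441/233115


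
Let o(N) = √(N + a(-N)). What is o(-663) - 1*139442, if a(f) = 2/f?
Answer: -139442 + I*√291432921/663 ≈ -1.3944e+5 + 25.749*I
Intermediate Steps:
o(N) = √(N - 2/N) (o(N) = √(N + 2/((-N))) = √(N + 2*(-1/N)) = √(N - 2/N))
o(-663) - 1*139442 = √(-663 - 2/(-663)) - 1*139442 = √(-663 - 2*(-1/663)) - 139442 = √(-663 + 2/663) - 139442 = √(-439567/663) - 139442 = I*√291432921/663 - 139442 = -139442 + I*√291432921/663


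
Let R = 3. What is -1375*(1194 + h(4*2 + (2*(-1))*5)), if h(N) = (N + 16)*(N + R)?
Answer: -1661000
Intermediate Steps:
h(N) = (3 + N)*(16 + N) (h(N) = (N + 16)*(N + 3) = (16 + N)*(3 + N) = (3 + N)*(16 + N))
-1375*(1194 + h(4*2 + (2*(-1))*5)) = -1375*(1194 + (48 + (4*2 + (2*(-1))*5)**2 + 19*(4*2 + (2*(-1))*5))) = -1375*(1194 + (48 + (8 - 2*5)**2 + 19*(8 - 2*5))) = -1375*(1194 + (48 + (8 - 10)**2 + 19*(8 - 10))) = -1375*(1194 + (48 + (-2)**2 + 19*(-2))) = -1375*(1194 + (48 + 4 - 38)) = -1375*(1194 + 14) = -1375*1208 = -1661000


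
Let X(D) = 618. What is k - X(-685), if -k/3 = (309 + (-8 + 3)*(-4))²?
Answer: -325341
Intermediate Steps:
k = -324723 (k = -3*(309 + (-8 + 3)*(-4))² = -3*(309 - 5*(-4))² = -3*(309 + 20)² = -3*329² = -3*108241 = -324723)
k - X(-685) = -324723 - 1*618 = -324723 - 618 = -325341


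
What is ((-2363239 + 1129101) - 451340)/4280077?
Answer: -1685478/4280077 ≈ -0.39380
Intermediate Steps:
((-2363239 + 1129101) - 451340)/4280077 = (-1234138 - 451340)*(1/4280077) = -1685478*1/4280077 = -1685478/4280077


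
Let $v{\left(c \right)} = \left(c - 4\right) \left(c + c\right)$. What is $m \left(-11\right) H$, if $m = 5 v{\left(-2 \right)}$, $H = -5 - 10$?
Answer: $19800$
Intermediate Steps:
$v{\left(c \right)} = 2 c \left(-4 + c\right)$ ($v{\left(c \right)} = \left(-4 + c\right) 2 c = 2 c \left(-4 + c\right)$)
$H = -15$
$m = 120$ ($m = 5 \cdot 2 \left(-2\right) \left(-4 - 2\right) = 5 \cdot 2 \left(-2\right) \left(-6\right) = 5 \cdot 24 = 120$)
$m \left(-11\right) H = 120 \left(-11\right) \left(-15\right) = \left(-1320\right) \left(-15\right) = 19800$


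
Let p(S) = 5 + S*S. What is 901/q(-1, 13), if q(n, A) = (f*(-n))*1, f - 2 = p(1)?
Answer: 901/8 ≈ 112.63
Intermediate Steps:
p(S) = 5 + S²
f = 8 (f = 2 + (5 + 1²) = 2 + (5 + 1) = 2 + 6 = 8)
q(n, A) = -8*n (q(n, A) = (8*(-n))*1 = -8*n*1 = -8*n)
901/q(-1, 13) = 901/((-8*(-1))) = 901/8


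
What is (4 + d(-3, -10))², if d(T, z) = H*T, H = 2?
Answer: 4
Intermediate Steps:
d(T, z) = 2*T
(4 + d(-3, -10))² = (4 + 2*(-3))² = (4 - 6)² = (-2)² = 4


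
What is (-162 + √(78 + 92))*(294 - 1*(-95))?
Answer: -63018 + 389*√170 ≈ -57946.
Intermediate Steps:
(-162 + √(78 + 92))*(294 - 1*(-95)) = (-162 + √170)*(294 + 95) = (-162 + √170)*389 = -63018 + 389*√170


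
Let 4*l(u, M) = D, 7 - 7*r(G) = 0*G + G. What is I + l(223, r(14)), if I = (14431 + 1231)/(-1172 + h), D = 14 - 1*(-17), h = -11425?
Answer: 327859/50388 ≈ 6.5067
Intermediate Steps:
r(G) = 1 - G/7 (r(G) = 1 - (0*G + G)/7 = 1 - (0 + G)/7 = 1 - G/7)
D = 31 (D = 14 + 17 = 31)
l(u, M) = 31/4 (l(u, M) = (1/4)*31 = 31/4)
I = -15662/12597 (I = (14431 + 1231)/(-1172 - 11425) = 15662/(-12597) = 15662*(-1/12597) = -15662/12597 ≈ -1.2433)
I + l(223, r(14)) = -15662/12597 + 31/4 = 327859/50388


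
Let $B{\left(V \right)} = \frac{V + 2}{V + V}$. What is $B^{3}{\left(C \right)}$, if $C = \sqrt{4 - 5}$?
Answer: $- \frac{11}{8} + \frac{i}{4} \approx -1.375 + 0.25 i$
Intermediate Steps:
$C = i$ ($C = \sqrt{-1} = i \approx 1.0 i$)
$B{\left(V \right)} = \frac{2 + V}{2 V}$
$B^{3}{\left(C \right)} = \left(\frac{2 + i}{2 i}\right)^{3} = \left(\frac{- i \left(2 + i\right)}{2}\right)^{3} = \left(- \frac{i \left(2 + i\right)}{2}\right)^{3} = \frac{i \left(2 + i\right)^{3}}{8}$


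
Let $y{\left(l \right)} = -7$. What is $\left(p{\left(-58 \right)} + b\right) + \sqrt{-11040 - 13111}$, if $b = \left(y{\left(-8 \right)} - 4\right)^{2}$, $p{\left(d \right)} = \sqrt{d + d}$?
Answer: $121 + i \sqrt{24151} + 2 i \sqrt{29} \approx 121.0 + 166.18 i$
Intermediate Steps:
$p{\left(d \right)} = \sqrt{2} \sqrt{d}$ ($p{\left(d \right)} = \sqrt{2 d} = \sqrt{2} \sqrt{d}$)
$b = 121$ ($b = \left(-7 - 4\right)^{2} = \left(-11\right)^{2} = 121$)
$\left(p{\left(-58 \right)} + b\right) + \sqrt{-11040 - 13111} = \left(\sqrt{2} \sqrt{-58} + 121\right) + \sqrt{-11040 - 13111} = \left(\sqrt{2} i \sqrt{58} + 121\right) + \sqrt{-24151} = \left(2 i \sqrt{29} + 121\right) + i \sqrt{24151} = \left(121 + 2 i \sqrt{29}\right) + i \sqrt{24151} = 121 + i \sqrt{24151} + 2 i \sqrt{29}$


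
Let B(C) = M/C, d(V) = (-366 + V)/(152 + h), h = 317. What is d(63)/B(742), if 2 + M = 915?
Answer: -32118/61171 ≈ -0.52505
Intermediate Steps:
M = 913 (M = -2 + 915 = 913)
d(V) = -366/469 + V/469 (d(V) = (-366 + V)/(152 + 317) = (-366 + V)/469 = (-366 + V)*(1/469) = -366/469 + V/469)
B(C) = 913/C
d(63)/B(742) = (-366/469 + (1/469)*63)/((913/742)) = (-366/469 + 9/67)/((913*(1/742))) = -303/(469*913/742) = -303/469*742/913 = -32118/61171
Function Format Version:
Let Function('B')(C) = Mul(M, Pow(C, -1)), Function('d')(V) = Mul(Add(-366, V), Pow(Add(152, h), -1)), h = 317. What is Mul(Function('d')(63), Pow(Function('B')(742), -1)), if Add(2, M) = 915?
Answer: Rational(-32118, 61171) ≈ -0.52505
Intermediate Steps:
M = 913 (M = Add(-2, 915) = 913)
Function('d')(V) = Add(Rational(-366, 469), Mul(Rational(1, 469), V)) (Function('d')(V) = Mul(Add(-366, V), Pow(Add(152, 317), -1)) = Mul(Add(-366, V), Pow(469, -1)) = Mul(Add(-366, V), Rational(1, 469)) = Add(Rational(-366, 469), Mul(Rational(1, 469), V)))
Function('B')(C) = Mul(913, Pow(C, -1))
Mul(Function('d')(63), Pow(Function('B')(742), -1)) = Mul(Add(Rational(-366, 469), Mul(Rational(1, 469), 63)), Pow(Mul(913, Pow(742, -1)), -1)) = Mul(Add(Rational(-366, 469), Rational(9, 67)), Pow(Mul(913, Rational(1, 742)), -1)) = Mul(Rational(-303, 469), Pow(Rational(913, 742), -1)) = Mul(Rational(-303, 469), Rational(742, 913)) = Rational(-32118, 61171)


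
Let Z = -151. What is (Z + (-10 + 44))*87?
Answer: -10179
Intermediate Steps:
(Z + (-10 + 44))*87 = (-151 + (-10 + 44))*87 = (-151 + 34)*87 = -117*87 = -10179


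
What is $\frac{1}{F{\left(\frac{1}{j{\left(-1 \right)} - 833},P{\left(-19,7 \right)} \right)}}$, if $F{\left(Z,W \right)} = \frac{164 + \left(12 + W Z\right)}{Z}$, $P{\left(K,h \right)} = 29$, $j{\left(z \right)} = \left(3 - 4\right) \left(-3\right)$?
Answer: $- \frac{1}{146051} \approx -6.8469 \cdot 10^{-6}$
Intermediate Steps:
$j{\left(z \right)} = 3$ ($j{\left(z \right)} = \left(-1\right) \left(-3\right) = 3$)
$F{\left(Z,W \right)} = \frac{176 + W Z}{Z}$
$\frac{1}{F{\left(\frac{1}{j{\left(-1 \right)} - 833},P{\left(-19,7 \right)} \right)}} = \frac{1}{29 + \frac{176}{\frac{1}{3 - 833}}} = \frac{1}{29 + \frac{176}{\frac{1}{-830}}} = \frac{1}{29 + \frac{176}{- \frac{1}{830}}} = \frac{1}{29 + 176 \left(-830\right)} = \frac{1}{29 - 146080} = \frac{1}{-146051} = - \frac{1}{146051}$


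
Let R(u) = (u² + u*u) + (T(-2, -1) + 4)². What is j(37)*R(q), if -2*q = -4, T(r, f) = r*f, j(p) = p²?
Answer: 60236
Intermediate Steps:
T(r, f) = f*r
q = 2 (q = -½*(-4) = 2)
R(u) = 36 + 2*u² (R(u) = (u² + u*u) + (-1*(-2) + 4)² = (u² + u²) + (2 + 4)² = 2*u² + 6² = 2*u² + 36 = 36 + 2*u²)
j(37)*R(q) = 37²*(36 + 2*2²) = 1369*(36 + 2*4) = 1369*(36 + 8) = 1369*44 = 60236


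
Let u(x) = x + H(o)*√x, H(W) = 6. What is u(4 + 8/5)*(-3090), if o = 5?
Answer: -17304 - 7416*√35 ≈ -61178.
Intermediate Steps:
u(x) = x + 6*√x
u(4 + 8/5)*(-3090) = ((4 + 8/5) + 6*√(4 + 8/5))*(-3090) = (28/5 + 6*√(28/5))*(-3090) = (28/5 + 6*(2*√35/5))*(-3090) = (28/5 + 12*√35/5)*(-3090) = -17304 - 7416*√35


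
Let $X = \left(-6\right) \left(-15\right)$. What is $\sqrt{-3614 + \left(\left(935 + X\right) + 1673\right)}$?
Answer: $2 i \sqrt{229} \approx 30.266 i$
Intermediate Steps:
$X = 90$
$\sqrt{-3614 + \left(\left(935 + X\right) + 1673\right)} = \sqrt{-3614 + \left(\left(935 + 90\right) + 1673\right)} = \sqrt{-3614 + \left(1025 + 1673\right)} = \sqrt{-3614 + 2698} = \sqrt{-916} = 2 i \sqrt{229}$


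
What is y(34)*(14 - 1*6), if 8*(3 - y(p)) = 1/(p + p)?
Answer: 1631/68 ≈ 23.985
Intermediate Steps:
y(p) = 3 - 1/(16*p) (y(p) = 3 - 1/(8*(p + p)) = 3 - 1/(2*p)/8 = 3 - 1/(16*p))
y(34)*(14 - 1*6) = (3 - 1/16/34)*(14 - 1*6) = (3 - 1/16*1/34)*(14 - 6) = (3 - 1/544)*8 = (1631/544)*8 = 1631/68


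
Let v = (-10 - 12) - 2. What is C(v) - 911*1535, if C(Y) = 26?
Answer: -1398359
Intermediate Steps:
v = -24 (v = -22 - 2 = -24)
C(v) - 911*1535 = 26 - 911*1535 = 26 - 1398385 = -1398359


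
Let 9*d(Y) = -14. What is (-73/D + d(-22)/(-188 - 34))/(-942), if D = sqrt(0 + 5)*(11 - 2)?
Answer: -7/941058 + 73*sqrt(5)/42390 ≈ 0.0038433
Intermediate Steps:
d(Y) = -14/9 (d(Y) = (1/9)*(-14) = -14/9)
D = 9*sqrt(5) (D = sqrt(5)*9 = 9*sqrt(5) ≈ 20.125)
(-73/D + d(-22)/(-188 - 34))/(-942) = (-73*sqrt(5)/45 - 14/(9*(-188 - 34)))/(-942) = (-73*sqrt(5)/45 - 14/9/(-222))*(-1/942) = (-73*sqrt(5)/45 - 14/9*(-1/222))*(-1/942) = (-73*sqrt(5)/45 + 7/999)*(-1/942) = (7/999 - 73*sqrt(5)/45)*(-1/942) = -7/941058 + 73*sqrt(5)/42390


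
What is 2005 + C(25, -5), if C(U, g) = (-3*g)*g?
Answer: 1930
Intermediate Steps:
C(U, g) = -3*g²
2005 + C(25, -5) = 2005 - 3*(-5)² = 2005 - 3*25 = 2005 - 75 = 1930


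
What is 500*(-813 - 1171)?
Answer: -992000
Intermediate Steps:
500*(-813 - 1171) = 500*(-1984) = -992000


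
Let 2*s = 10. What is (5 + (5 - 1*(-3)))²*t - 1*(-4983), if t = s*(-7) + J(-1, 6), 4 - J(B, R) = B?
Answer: -87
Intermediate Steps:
J(B, R) = 4 - B
s = 5 (s = (½)*10 = 5)
t = -30 (t = 5*(-7) + (4 - 1*(-1)) = -35 + (4 + 1) = -35 + 5 = -30)
(5 + (5 - 1*(-3)))²*t - 1*(-4983) = (5 + (5 - 1*(-3)))²*(-30) - 1*(-4983) = (5 + (5 + 3))²*(-30) + 4983 = (5 + 8)²*(-30) + 4983 = 13²*(-30) + 4983 = 169*(-30) + 4983 = -5070 + 4983 = -87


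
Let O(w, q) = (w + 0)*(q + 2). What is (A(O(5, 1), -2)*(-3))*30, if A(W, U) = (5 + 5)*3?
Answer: -2700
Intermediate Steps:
O(w, q) = w*(2 + q)
A(W, U) = 30 (A(W, U) = 10*3 = 30)
(A(O(5, 1), -2)*(-3))*30 = (30*(-3))*30 = -90*30 = -2700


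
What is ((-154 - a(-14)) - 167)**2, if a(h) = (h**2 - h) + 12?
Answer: 294849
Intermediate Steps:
a(h) = 12 + h**2 - h
((-154 - a(-14)) - 167)**2 = ((-154 - (12 + (-14)**2 - 1*(-14))) - 167)**2 = ((-154 - (12 + 196 + 14)) - 167)**2 = ((-154 - 1*222) - 167)**2 = ((-154 - 222) - 167)**2 = (-376 - 167)**2 = (-543)**2 = 294849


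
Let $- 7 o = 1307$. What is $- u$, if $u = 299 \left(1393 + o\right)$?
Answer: $- \frac{2524756}{7} \approx -3.6068 \cdot 10^{5}$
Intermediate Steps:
$o = - \frac{1307}{7}$ ($o = \left(- \frac{1}{7}\right) 1307 = - \frac{1307}{7} \approx -186.71$)
$u = \frac{2524756}{7}$ ($u = 299 \left(1393 - \frac{1307}{7}\right) = 299 \cdot \frac{8444}{7} = \frac{2524756}{7} \approx 3.6068 \cdot 10^{5}$)
$- u = \left(-1\right) \frac{2524756}{7} = - \frac{2524756}{7}$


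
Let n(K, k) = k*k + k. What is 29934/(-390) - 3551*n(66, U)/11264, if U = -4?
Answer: -14741469/183040 ≈ -80.537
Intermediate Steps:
n(K, k) = k + k**2 (n(K, k) = k**2 + k = k + k**2)
29934/(-390) - 3551*n(66, U)/11264 = 29934/(-390) - 3551/(11264/((-4*(1 - 4)))) = 29934*(-1/390) - 3551/(11264/((-4*(-3)))) = -4989/65 - 3551/(11264/12) = -4989/65 - 3551/(11264*(1/12)) = -4989/65 - 3551/2816/3 = -4989/65 - 3551*3/2816 = -4989/65 - 10653/2816 = -14741469/183040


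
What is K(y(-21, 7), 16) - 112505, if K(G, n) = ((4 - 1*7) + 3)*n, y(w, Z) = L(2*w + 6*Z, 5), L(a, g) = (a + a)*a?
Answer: -112505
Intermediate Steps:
L(a, g) = 2*a**2 (L(a, g) = (2*a)*a = 2*a**2)
y(w, Z) = 2*(2*w + 6*Z)**2
K(G, n) = 0 (K(G, n) = ((4 - 7) + 3)*n = (-3 + 3)*n = 0*n = 0)
K(y(-21, 7), 16) - 112505 = 0 - 112505 = -112505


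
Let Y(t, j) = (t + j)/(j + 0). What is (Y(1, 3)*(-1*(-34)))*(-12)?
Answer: -544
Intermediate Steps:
Y(t, j) = (j + t)/j
(Y(1, 3)*(-1*(-34)))*(-12) = (((3 + 1)/3)*(-1*(-34)))*(-12) = (((1/3)*4)*34)*(-12) = ((4/3)*34)*(-12) = (136/3)*(-12) = -544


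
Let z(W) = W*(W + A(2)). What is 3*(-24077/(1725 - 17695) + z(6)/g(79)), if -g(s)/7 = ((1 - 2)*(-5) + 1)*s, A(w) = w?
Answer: 39560463/8831410 ≈ 4.4795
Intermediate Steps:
g(s) = -42*s (g(s) = -7*((1 - 2)*(-5) + 1)*s = -7*(-1*(-5) + 1)*s = -7*(5 + 1)*s = -42*s)
z(W) = W*(2 + W) (z(W) = W*(W + 2) = W*(2 + W))
3*(-24077/(1725 - 17695) + z(6)/g(79)) = 3*(-24077/(1725 - 17695) + (6*(2 + 6))/((-42*79))) = 3*(-24077/(-15970) + (6*8)/(-3318)) = 3*(-24077*(-1/15970) + 48*(-1/3318)) = 3*(24077/15970 - 8/553) = 3*(13186821/8831410) = 39560463/8831410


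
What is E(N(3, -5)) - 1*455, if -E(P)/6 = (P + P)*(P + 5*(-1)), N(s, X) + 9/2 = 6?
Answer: -392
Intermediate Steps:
N(s, X) = 3/2 (N(s, X) = -9/2 + 6 = 3/2)
E(P) = -12*P*(-5 + P) (E(P) = -6*(P + P)*(P + 5*(-1)) = -6*2*P*(P - 5) = -6*2*P*(-5 + P) = -12*P*(-5 + P))
E(N(3, -5)) - 1*455 = 12*(3/2)*(5 - 1*3/2) - 1*455 = 12*(3/2)*(5 - 3/2) - 455 = 12*(3/2)*(7/2) - 455 = 63 - 455 = -392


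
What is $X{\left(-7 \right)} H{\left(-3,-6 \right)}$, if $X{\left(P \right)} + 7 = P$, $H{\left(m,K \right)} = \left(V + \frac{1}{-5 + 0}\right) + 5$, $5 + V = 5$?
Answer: $- \frac{336}{5} \approx -67.2$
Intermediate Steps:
$V = 0$ ($V = -5 + 5 = 0$)
$H{\left(m,K \right)} = \frac{24}{5}$ ($H{\left(m,K \right)} = \left(0 + \frac{1}{-5 + 0}\right) + 5 = \left(0 + \frac{1}{-5}\right) + 5 = \left(0 - \frac{1}{5}\right) + 5 = - \frac{1}{5} + 5 = \frac{24}{5}$)
$X{\left(P \right)} = -7 + P$
$X{\left(-7 \right)} H{\left(-3,-6 \right)} = \left(-7 - 7\right) \frac{24}{5} = \left(-14\right) \frac{24}{5} = - \frac{336}{5}$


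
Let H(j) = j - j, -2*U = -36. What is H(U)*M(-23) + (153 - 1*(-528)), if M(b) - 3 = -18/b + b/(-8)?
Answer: 681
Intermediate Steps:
U = 18 (U = -½*(-36) = 18)
H(j) = 0
M(b) = 3 - 18/b - b/8 (M(b) = 3 + (-18/b + b/(-8)) = 3 + (-18/b + b*(-⅛)) = 3 + (-18/b - b/8) = 3 - 18/b - b/8)
H(U)*M(-23) + (153 - 1*(-528)) = 0*(3 - 18/(-23) - ⅛*(-23)) + (153 - 1*(-528)) = 0*(3 - 18*(-1/23) + 23/8) + (153 + 528) = 0*(3 + 18/23 + 23/8) + 681 = 0*(1225/184) + 681 = 0 + 681 = 681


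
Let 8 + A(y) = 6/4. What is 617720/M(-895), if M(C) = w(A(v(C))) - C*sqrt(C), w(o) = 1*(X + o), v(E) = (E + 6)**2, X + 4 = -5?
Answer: -38298640/2867670461 - 2211437600*I*sqrt(895)/2867670461 ≈ -0.013355 - 23.07*I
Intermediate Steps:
X = -9 (X = -4 - 5 = -9)
v(E) = (6 + E)**2
A(y) = -13/2 (A(y) = -8 + 6/4 = -8 + 6*(1/4) = -8 + 3/2 = -13/2)
w(o) = -9 + o (w(o) = 1*(-9 + o) = -9 + o)
M(C) = -31/2 - C**(3/2) (M(C) = (-9 - 13/2) - C*sqrt(C) = -31/2 - C**(3/2))
617720/M(-895) = 617720/(-31/2 - (-895)**(3/2)) = 617720/(-31/2 - (-895)*I*sqrt(895)) = 617720/(-31/2 + 895*I*sqrt(895))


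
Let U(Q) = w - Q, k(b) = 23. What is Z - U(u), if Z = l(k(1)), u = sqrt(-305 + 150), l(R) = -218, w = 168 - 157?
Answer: -229 + I*sqrt(155) ≈ -229.0 + 12.45*I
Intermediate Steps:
w = 11
u = I*sqrt(155) (u = sqrt(-155) = I*sqrt(155) ≈ 12.45*I)
U(Q) = 11 - Q
Z = -218
Z - U(u) = -218 - (11 - I*sqrt(155)) = -218 + (-11 + I*sqrt(155)) = -229 + I*sqrt(155)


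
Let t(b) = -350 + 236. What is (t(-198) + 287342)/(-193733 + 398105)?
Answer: 71807/51093 ≈ 1.4054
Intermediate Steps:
t(b) = -114
(t(-198) + 287342)/(-193733 + 398105) = (-114 + 287342)/(-193733 + 398105) = 287228/204372 = 287228*(1/204372) = 71807/51093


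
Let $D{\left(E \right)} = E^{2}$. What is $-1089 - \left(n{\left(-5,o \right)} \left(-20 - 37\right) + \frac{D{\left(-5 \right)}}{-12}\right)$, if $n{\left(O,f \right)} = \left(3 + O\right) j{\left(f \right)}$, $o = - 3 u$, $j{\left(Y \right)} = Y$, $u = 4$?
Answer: $\frac{3373}{12} \approx 281.08$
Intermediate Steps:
$o = -12$ ($o = \left(-3\right) 4 = -12$)
$n{\left(O,f \right)} = f \left(3 + O\right)$ ($n{\left(O,f \right)} = \left(3 + O\right) f = f \left(3 + O\right)$)
$-1089 - \left(n{\left(-5,o \right)} \left(-20 - 37\right) + \frac{D{\left(-5 \right)}}{-12}\right) = -1089 - \left(- 12 \left(3 - 5\right) \left(-20 - 37\right) + \frac{\left(-5\right)^{2}}{-12}\right) = -1089 - \left(\left(-12\right) \left(-2\right) \left(-57\right) + 25 \left(- \frac{1}{12}\right)\right) = -1089 - \left(24 \left(-57\right) - \frac{25}{12}\right) = -1089 - \left(-1368 - \frac{25}{12}\right) = -1089 - - \frac{16441}{12} = -1089 + \frac{16441}{12} = \frac{3373}{12}$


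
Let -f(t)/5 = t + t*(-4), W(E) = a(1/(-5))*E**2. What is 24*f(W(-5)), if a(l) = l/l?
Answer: 9000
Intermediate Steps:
a(l) = 1
W(E) = E**2 (W(E) = 1*E**2 = E**2)
f(t) = 15*t (f(t) = -5*(t + t*(-4)) = -5*(t - 4*t) = -(-15)*t = 15*t)
24*f(W(-5)) = 24*(15*(-5)**2) = 24*(15*25) = 24*375 = 9000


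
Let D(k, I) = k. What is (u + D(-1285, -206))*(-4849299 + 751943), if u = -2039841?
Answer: 8363219862856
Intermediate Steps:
(u + D(-1285, -206))*(-4849299 + 751943) = (-2039841 - 1285)*(-4849299 + 751943) = -2041126*(-4097356) = 8363219862856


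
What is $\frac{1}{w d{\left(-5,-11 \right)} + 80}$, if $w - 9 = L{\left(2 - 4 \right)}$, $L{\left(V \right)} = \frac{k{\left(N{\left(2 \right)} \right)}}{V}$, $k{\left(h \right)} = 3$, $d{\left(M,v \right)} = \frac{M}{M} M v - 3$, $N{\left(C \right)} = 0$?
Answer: $\frac{1}{470} \approx 0.0021277$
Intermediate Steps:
$d{\left(M,v \right)} = -3 + M v$ ($d{\left(M,v \right)} = 1 M v - 3 = M v - 3 = -3 + M v$)
$L{\left(V \right)} = \frac{3}{V}$
$w = \frac{15}{2}$ ($w = 9 + \frac{3}{2 - 4} = 9 + \frac{3}{-2} = 9 + 3 \left(- \frac{1}{2}\right) = 9 - \frac{3}{2} = \frac{15}{2} \approx 7.5$)
$\frac{1}{w d{\left(-5,-11 \right)} + 80} = \frac{1}{\frac{15 \left(-3 - -55\right)}{2} + 80} = \frac{1}{\frac{15 \left(-3 + 55\right)}{2} + 80} = \frac{1}{\frac{15}{2} \cdot 52 + 80} = \frac{1}{390 + 80} = \frac{1}{470}$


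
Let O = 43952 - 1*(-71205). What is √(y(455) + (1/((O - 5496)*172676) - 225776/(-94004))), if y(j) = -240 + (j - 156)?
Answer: √62039154224009383917753563569/31786483747774 ≈ 7.8359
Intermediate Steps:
O = 115157 (O = 43952 + 71205 = 115157)
y(j) = -396 + j (y(j) = -240 + (-156 + j) = -396 + j)
√(y(455) + (1/((O - 5496)*172676) - 225776/(-94004))) = √((-396 + 455) + (1/((115157 - 5496)*172676) - 225776/(-94004))) = √(59 + ((1/172676)/109661 - 225776*(-1/94004))) = √(59 + ((1/109661)*(1/172676) + 56444/23501)) = √(59 + (1/18935822836 + 56444/23501)) = √(59 + 1068813584178685/445010772468836) = √(27324449159840009/445010772468836) = √62039154224009383917753563569/31786483747774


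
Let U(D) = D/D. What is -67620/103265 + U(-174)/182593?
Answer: -2469367079/3771093229 ≈ -0.65481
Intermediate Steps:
U(D) = 1
-67620/103265 + U(-174)/182593 = -67620/103265 + 1/182593 = -67620*1/103265 + 1*(1/182593) = -13524/20653 + 1/182593 = -2469367079/3771093229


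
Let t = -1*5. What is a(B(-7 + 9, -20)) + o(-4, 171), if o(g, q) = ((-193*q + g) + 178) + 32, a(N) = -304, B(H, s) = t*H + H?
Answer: -33101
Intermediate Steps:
t = -5
B(H, s) = -4*H (B(H, s) = -5*H + H = -4*H)
o(g, q) = 210 + g - 193*q (o(g, q) = ((g - 193*q) + 178) + 32 = (178 + g - 193*q) + 32 = 210 + g - 193*q)
a(B(-7 + 9, -20)) + o(-4, 171) = -304 + (210 - 4 - 193*171) = -304 + (210 - 4 - 33003) = -304 - 32797 = -33101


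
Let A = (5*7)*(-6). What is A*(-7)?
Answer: 1470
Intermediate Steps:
A = -210 (A = 35*(-6) = -210)
A*(-7) = -210*(-7) = 1470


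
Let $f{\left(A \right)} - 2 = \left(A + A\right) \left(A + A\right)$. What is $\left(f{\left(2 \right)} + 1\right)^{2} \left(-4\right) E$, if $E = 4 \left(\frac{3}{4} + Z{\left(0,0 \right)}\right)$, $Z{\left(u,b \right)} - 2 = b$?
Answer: $-15884$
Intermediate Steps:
$Z{\left(u,b \right)} = 2 + b$
$f{\left(A \right)} = 2 + 4 A^{2}$ ($f{\left(A \right)} = 2 + \left(A + A\right) \left(A + A\right) = 2 + 2 A 2 A = 2 + 4 A^{2}$)
$E = 11$ ($E = 4 \left(\frac{3}{4} + \left(2 + 0\right)\right) = 4 \left(3 \cdot \frac{1}{4} + 2\right) = 4 \left(\frac{3}{4} + 2\right) = 4 \cdot \frac{11}{4} = 11$)
$\left(f{\left(2 \right)} + 1\right)^{2} \left(-4\right) E = \left(\left(2 + 4 \cdot 2^{2}\right) + 1\right)^{2} \left(-4\right) 11 = \left(\left(2 + 4 \cdot 4\right) + 1\right)^{2} \left(-4\right) 11 = \left(\left(2 + 16\right) + 1\right)^{2} \left(-4\right) 11 = \left(18 + 1\right)^{2} \left(-4\right) 11 = 19^{2} \left(-4\right) 11 = 361 \left(-4\right) 11 = \left(-1444\right) 11 = -15884$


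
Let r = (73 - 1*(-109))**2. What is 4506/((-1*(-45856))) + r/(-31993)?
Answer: -52875911/56425808 ≈ -0.93709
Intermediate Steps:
r = 33124 (r = (73 + 109)**2 = 182**2 = 33124)
4506/((-1*(-45856))) + r/(-31993) = 4506/((-1*(-45856))) + 33124/(-31993) = 4506/45856 + 33124*(-1/31993) = 4506*(1/45856) - 2548/2461 = 2253/22928 - 2548/2461 = -52875911/56425808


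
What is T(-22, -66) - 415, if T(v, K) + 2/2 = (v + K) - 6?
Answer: -510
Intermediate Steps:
T(v, K) = -7 + K + v (T(v, K) = -1 + ((v + K) - 6) = -1 + ((K + v) - 6) = -1 + (-6 + K + v) = -7 + K + v)
T(-22, -66) - 415 = (-7 - 66 - 22) - 415 = -95 - 415 = -510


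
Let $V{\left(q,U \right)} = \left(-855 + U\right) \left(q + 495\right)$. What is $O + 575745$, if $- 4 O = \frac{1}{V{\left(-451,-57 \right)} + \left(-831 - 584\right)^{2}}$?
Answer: $\frac{4518670149059}{7848388} \approx 5.7575 \cdot 10^{5}$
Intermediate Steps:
$V{\left(q,U \right)} = \left(-855 + U\right) \left(495 + q\right)$
$O = - \frac{1}{7848388}$ ($O = - \frac{1}{4 \left(\left(-423225 - -385605 + 495 \left(-57\right) - -25707\right) + \left(-831 - 584\right)^{2}\right)} = - \frac{1}{4 \left(\left(-423225 + 385605 - 28215 + 25707\right) + \left(-1415\right)^{2}\right)} = - \frac{1}{4 \left(-40128 + 2002225\right)} = - \frac{1}{4 \cdot 1962097} = \left(- \frac{1}{4}\right) \frac{1}{1962097} = - \frac{1}{7848388} \approx -1.2741 \cdot 10^{-7}$)
$O + 575745 = - \frac{1}{7848388} + 575745 = \frac{4518670149059}{7848388}$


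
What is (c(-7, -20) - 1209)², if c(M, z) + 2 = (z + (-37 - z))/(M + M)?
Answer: 286184889/196 ≈ 1.4601e+6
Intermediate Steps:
c(M, z) = -2 - 37/(2*M) (c(M, z) = -2 + (z + (-37 - z))/(M + M) = -2 - 37*1/(2*M) = -2 - 37/(2*M))
(c(-7, -20) - 1209)² = ((-2 - 37/2/(-7)) - 1209)² = ((-2 - 37/2*(-⅐)) - 1209)² = ((-2 + 37/14) - 1209)² = (9/14 - 1209)² = (-16917/14)² = 286184889/196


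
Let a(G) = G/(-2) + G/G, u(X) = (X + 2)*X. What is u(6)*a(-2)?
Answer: 96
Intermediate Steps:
u(X) = X*(2 + X) (u(X) = (2 + X)*X = X*(2 + X))
a(G) = 1 - G/2 (a(G) = G*(-½) + 1 = -G/2 + 1 = 1 - G/2)
u(6)*a(-2) = (6*(2 + 6))*(1 - ½*(-2)) = (6*8)*(1 + 1) = 48*2 = 96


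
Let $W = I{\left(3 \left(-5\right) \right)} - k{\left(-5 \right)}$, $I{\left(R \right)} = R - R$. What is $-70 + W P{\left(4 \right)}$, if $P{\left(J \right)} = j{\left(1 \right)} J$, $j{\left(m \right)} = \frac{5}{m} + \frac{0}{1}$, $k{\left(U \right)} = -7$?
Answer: $70$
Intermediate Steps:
$I{\left(R \right)} = 0$
$j{\left(m \right)} = \frac{5}{m}$ ($j{\left(m \right)} = \frac{5}{m} + 0 \cdot 1 = \frac{5}{m} + 0 = \frac{5}{m}$)
$W = 7$ ($W = 0 - -7 = 0 + 7 = 7$)
$P{\left(J \right)} = 5 J$ ($P{\left(J \right)} = \frac{5}{1} J = 5 \cdot 1 J = 5 J$)
$-70 + W P{\left(4 \right)} = -70 + 7 \cdot 5 \cdot 4 = -70 + 7 \cdot 20 = -70 + 140 = 70$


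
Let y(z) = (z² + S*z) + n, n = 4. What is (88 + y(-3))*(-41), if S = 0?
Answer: -4141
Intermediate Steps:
y(z) = 4 + z² (y(z) = (z² + 0*z) + 4 = (z² + 0) + 4 = z² + 4 = 4 + z²)
(88 + y(-3))*(-41) = (88 + (4 + (-3)²))*(-41) = (88 + (4 + 9))*(-41) = (88 + 13)*(-41) = 101*(-41) = -4141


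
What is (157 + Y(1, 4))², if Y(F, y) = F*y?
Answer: 25921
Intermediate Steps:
(157 + Y(1, 4))² = (157 + 1*4)² = (157 + 4)² = 161² = 25921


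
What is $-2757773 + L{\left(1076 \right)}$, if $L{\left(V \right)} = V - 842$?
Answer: $-2757539$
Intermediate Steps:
$L{\left(V \right)} = -842 + V$ ($L{\left(V \right)} = V - 842 = -842 + V$)
$-2757773 + L{\left(1076 \right)} = -2757773 + \left(-842 + 1076\right) = -2757773 + 234 = -2757539$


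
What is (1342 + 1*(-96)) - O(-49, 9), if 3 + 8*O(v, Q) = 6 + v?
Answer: 5007/4 ≈ 1251.8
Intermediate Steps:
O(v, Q) = 3/8 + v/8 (O(v, Q) = -3/8 + (6 + v)/8 = -3/8 + (3/4 + v/8) = 3/8 + v/8)
(1342 + 1*(-96)) - O(-49, 9) = (1342 + 1*(-96)) - (3/8 + (1/8)*(-49)) = (1342 - 96) - (3/8 - 49/8) = 1246 - 1*(-23/4) = 1246 + 23/4 = 5007/4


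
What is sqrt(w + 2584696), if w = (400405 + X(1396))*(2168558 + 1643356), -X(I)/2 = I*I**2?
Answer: I*sqrt(20739457118746742) ≈ 1.4401e+8*I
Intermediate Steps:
X(I) = -2*I**3 (X(I) = -2*I*I**2 = -2*I**3)
w = -20739457121331438 (w = (400405 - 2*1396**3)*(2168558 + 1643356) = (400405 - 2*2720547136)*3811914 = (400405 - 5441094272)*3811914 = -5440693867*3811914 = -20739457121331438)
sqrt(w + 2584696) = sqrt(-20739457121331438 + 2584696) = sqrt(-20739457118746742) = I*sqrt(20739457118746742)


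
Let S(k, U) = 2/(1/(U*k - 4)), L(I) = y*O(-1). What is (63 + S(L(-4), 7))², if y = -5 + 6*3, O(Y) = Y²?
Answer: 56169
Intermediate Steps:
y = 13 (y = -5 + 18 = 13)
L(I) = 13 (L(I) = 13*(-1)² = 13*1 = 13)
S(k, U) = -8 + 2*U*k (S(k, U) = 2/(1/(-4 + U*k)) = 2*(-4 + U*k) = -8 + 2*U*k)
(63 + S(L(-4), 7))² = (63 + (-8 + 2*7*13))² = (63 + (-8 + 182))² = (63 + 174)² = 237² = 56169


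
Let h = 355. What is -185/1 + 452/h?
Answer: -65223/355 ≈ -183.73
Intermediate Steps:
-185/1 + 452/h = -185/1 + 452/355 = -185*1 + 452*(1/355) = -185 + 452/355 = -65223/355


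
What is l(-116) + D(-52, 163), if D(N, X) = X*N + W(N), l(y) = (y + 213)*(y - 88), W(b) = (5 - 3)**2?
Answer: -28260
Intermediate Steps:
W(b) = 4 (W(b) = 2**2 = 4)
l(y) = (-88 + y)*(213 + y) (l(y) = (213 + y)*(-88 + y) = (-88 + y)*(213 + y))
D(N, X) = 4 + N*X (D(N, X) = X*N + 4 = N*X + 4 = 4 + N*X)
l(-116) + D(-52, 163) = (-18744 + (-116)**2 + 125*(-116)) + (4 - 52*163) = (-18744 + 13456 - 14500) + (4 - 8476) = -19788 - 8472 = -28260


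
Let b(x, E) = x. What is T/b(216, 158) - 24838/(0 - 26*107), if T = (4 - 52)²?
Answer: 81769/4173 ≈ 19.595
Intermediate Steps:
T = 2304 (T = (-48)² = 2304)
T/b(216, 158) - 24838/(0 - 26*107) = 2304/216 - 24838/(0 - 26*107) = 2304*(1/216) - 24838/(0 - 2782) = 32/3 - 24838/(-2782) = 32/3 - 24838*(-1/2782) = 32/3 + 12419/1391 = 81769/4173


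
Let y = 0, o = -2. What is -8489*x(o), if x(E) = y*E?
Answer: 0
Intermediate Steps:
x(E) = 0 (x(E) = 0*E = 0)
-8489*x(o) = -8489*0 = 0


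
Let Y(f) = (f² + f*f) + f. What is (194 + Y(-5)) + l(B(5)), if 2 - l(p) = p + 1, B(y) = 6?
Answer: 234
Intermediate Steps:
Y(f) = f + 2*f² (Y(f) = (f² + f²) + f = 2*f² + f = f + 2*f²)
l(p) = 1 - p (l(p) = 2 - (p + 1) = 2 - (1 + p) = 2 + (-1 - p) = 1 - p)
(194 + Y(-5)) + l(B(5)) = (194 - 5*(1 + 2*(-5))) + (1 - 1*6) = (194 - 5*(1 - 10)) + (1 - 6) = (194 - 5*(-9)) - 5 = (194 + 45) - 5 = 239 - 5 = 234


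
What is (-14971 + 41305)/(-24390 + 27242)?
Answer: 13167/1426 ≈ 9.2335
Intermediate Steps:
(-14971 + 41305)/(-24390 + 27242) = 26334/2852 = 26334*(1/2852) = 13167/1426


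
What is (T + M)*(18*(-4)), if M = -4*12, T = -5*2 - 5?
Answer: 4536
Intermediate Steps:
T = -15 (T = -10 - 5 = -15)
M = -48
(T + M)*(18*(-4)) = (-15 - 48)*(18*(-4)) = -63*(-72) = 4536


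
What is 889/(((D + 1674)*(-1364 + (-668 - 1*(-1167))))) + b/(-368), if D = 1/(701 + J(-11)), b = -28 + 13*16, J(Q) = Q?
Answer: -9003436629/18383950876 ≈ -0.48974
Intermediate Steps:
b = 180 (b = -28 + 208 = 180)
D = 1/690 (D = 1/(701 - 11) = 1/690 ≈ 0.0014493)
889/(((D + 1674)*(-1364 + (-668 - 1*(-1167))))) + b/(-368) = 889/(((1/690 + 1674)*(-1364 + (-668 - 1*(-1167))))) + 180/(-368) = 889/((1155061*(-1364 + (-668 + 1167))/690)) + 180*(-1/368) = 889/((1155061*(-1364 + 499)/690)) - 45/92 = 889/(((1155061/690)*(-865))) - 45/92 = 889/(-199825553/138) - 45/92 = 889*(-138/199825553) - 45/92 = -122682/199825553 - 45/92 = -9003436629/18383950876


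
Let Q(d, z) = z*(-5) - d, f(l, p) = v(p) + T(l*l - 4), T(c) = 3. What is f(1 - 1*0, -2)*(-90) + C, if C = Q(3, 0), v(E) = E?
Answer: -93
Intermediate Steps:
f(l, p) = 3 + p (f(l, p) = p + 3 = 3 + p)
Q(d, z) = -d - 5*z (Q(d, z) = -5*z - d = -d - 5*z)
C = -3 (C = -1*3 - 5*0 = -3 + 0 = -3)
f(1 - 1*0, -2)*(-90) + C = (3 - 2)*(-90) - 3 = 1*(-90) - 3 = -90 - 3 = -93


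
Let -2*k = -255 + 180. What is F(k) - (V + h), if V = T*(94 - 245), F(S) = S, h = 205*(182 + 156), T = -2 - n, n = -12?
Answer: -135485/2 ≈ -67743.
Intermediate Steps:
T = 10 (T = -2 - 1*(-12) = -2 + 12 = 10)
k = 75/2 (k = -(-255 + 180)/2 = -½*(-75) = 75/2 ≈ 37.500)
h = 69290 (h = 205*338 = 69290)
V = -1510 (V = 10*(94 - 245) = 10*(-151) = -1510)
F(k) - (V + h) = 75/2 - (-1510 + 69290) = 75/2 - 1*67780 = 75/2 - 67780 = -135485/2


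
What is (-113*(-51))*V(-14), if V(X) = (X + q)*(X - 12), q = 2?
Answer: 1798056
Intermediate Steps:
V(X) = (-12 + X)*(2 + X) (V(X) = (X + 2)*(X - 12) = (2 + X)*(-12 + X) = (-12 + X)*(2 + X))
(-113*(-51))*V(-14) = (-113*(-51))*(-24 + (-14)**2 - 10*(-14)) = 5763*(-24 + 196 + 140) = 5763*312 = 1798056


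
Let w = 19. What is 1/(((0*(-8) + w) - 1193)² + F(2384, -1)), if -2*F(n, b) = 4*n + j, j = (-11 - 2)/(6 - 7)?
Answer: 2/2747003 ≈ 7.2807e-7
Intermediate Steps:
j = 13 (j = -13/(-1) = -13*(-1) = 13)
F(n, b) = -13/2 - 2*n (F(n, b) = -(4*n + 13)/2 = -(13 + 4*n)/2 = -13/2 - 2*n)
1/(((0*(-8) + w) - 1193)² + F(2384, -1)) = 1/(((0*(-8) + 19) - 1193)² + (-13/2 - 2*2384)) = 1/(((0 + 19) - 1193)² + (-13/2 - 4768)) = 1/((19 - 1193)² - 9549/2) = 1/((-1174)² - 9549/2) = 1/(1378276 - 9549/2) = 1/(2747003/2) = 2/2747003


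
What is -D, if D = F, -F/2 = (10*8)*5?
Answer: 800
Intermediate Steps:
F = -800 (F = -2*10*8*5 = -160*5 = -2*400 = -800)
D = -800
-D = -1*(-800) = 800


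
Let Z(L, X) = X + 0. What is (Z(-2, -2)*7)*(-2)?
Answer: 28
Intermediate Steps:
Z(L, X) = X
(Z(-2, -2)*7)*(-2) = -2*7*(-2) = -14*(-2) = 28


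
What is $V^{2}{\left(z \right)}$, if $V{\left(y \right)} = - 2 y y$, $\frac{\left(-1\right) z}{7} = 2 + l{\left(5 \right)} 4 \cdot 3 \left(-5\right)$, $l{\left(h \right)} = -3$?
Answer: $10537502807104$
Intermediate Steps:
$z = -1274$ ($z = - 7 \left(2 - 3 \cdot 4 \cdot 3 \left(-5\right)\right) = - 7 \left(2 - 3 \cdot 12 \left(-5\right)\right) = - 7 \left(2 - -180\right) = - 7 \left(2 + 180\right) = \left(-7\right) 182 = -1274$)
$V{\left(y \right)} = - 2 y^{2}$
$V^{2}{\left(z \right)} = \left(- 2 \left(-1274\right)^{2}\right)^{2} = \left(\left(-2\right) 1623076\right)^{2} = \left(-3246152\right)^{2} = 10537502807104$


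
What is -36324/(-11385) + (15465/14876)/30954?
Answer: 56317677593/17651415320 ≈ 3.1905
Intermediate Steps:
-36324/(-11385) + (15465/14876)/30954 = -36324*(-1/11385) + (15465*(1/14876))*(1/30954) = 4036/1265 + (15465/14876)*(1/30954) = 4036/1265 + 5155/153490568 = 56317677593/17651415320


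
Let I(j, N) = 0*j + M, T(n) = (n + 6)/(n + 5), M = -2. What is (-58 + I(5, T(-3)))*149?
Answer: -8940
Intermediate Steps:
T(n) = (6 + n)/(5 + n)
I(j, N) = -2 (I(j, N) = 0*j - 2 = 0 - 2 = -2)
(-58 + I(5, T(-3)))*149 = (-58 - 2)*149 = -60*149 = -8940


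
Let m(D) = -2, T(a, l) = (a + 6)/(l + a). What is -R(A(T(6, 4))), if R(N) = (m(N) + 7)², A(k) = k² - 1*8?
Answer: -25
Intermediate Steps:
T(a, l) = (6 + a)/(a + l)
A(k) = -8 + k² (A(k) = k² - 8 = -8 + k²)
R(N) = 25 (R(N) = (-2 + 7)² = 5² = 25)
-R(A(T(6, 4))) = -1*25 = -25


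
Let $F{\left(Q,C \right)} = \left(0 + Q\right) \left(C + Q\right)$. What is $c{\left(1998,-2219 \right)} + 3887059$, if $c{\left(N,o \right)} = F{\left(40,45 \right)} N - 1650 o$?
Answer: $14341609$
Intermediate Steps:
$F{\left(Q,C \right)} = Q \left(C + Q\right)$
$c{\left(N,o \right)} = - 1650 o + 3400 N$ ($c{\left(N,o \right)} = 40 \left(45 + 40\right) N - 1650 o = 40 \cdot 85 N - 1650 o = 3400 N - 1650 o = - 1650 o + 3400 N$)
$c{\left(1998,-2219 \right)} + 3887059 = \left(\left(-1650\right) \left(-2219\right) + 3400 \cdot 1998\right) + 3887059 = \left(3661350 + 6793200\right) + 3887059 = 10454550 + 3887059 = 14341609$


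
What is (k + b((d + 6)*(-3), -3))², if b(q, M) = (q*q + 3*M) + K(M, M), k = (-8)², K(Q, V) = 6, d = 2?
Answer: 405769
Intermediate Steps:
k = 64
b(q, M) = 6 + q² + 3*M (b(q, M) = (q*q + 3*M) + 6 = (q² + 3*M) + 6 = 6 + q² + 3*M)
(k + b((d + 6)*(-3), -3))² = (64 + (6 + ((2 + 6)*(-3))² + 3*(-3)))² = (64 + (6 + (8*(-3))² - 9))² = (64 + (6 + (-24)² - 9))² = (64 + (6 + 576 - 9))² = (64 + 573)² = 637² = 405769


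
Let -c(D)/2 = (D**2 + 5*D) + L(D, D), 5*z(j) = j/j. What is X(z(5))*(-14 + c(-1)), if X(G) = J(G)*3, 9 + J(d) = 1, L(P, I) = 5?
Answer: 384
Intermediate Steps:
z(j) = 1/5 (z(j) = (j/j)/5 = (1/5)*1 = 1/5)
J(d) = -8 (J(d) = -9 + 1 = -8)
c(D) = -10 - 10*D - 2*D**2 (c(D) = -2*((D**2 + 5*D) + 5) = -2*(5 + D**2 + 5*D) = -10 - 10*D - 2*D**2)
X(G) = -24 (X(G) = -8*3 = -24)
X(z(5))*(-14 + c(-1)) = -24*(-14 + (-10 - 10*(-1) - 2*(-1)**2)) = -24*(-14 + (-10 + 10 - 2*1)) = -24*(-14 + (-10 + 10 - 2)) = -24*(-14 - 2) = -24*(-16) = 384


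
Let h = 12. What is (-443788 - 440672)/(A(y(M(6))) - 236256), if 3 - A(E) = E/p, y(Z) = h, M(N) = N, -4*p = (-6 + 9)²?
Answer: 2653380/708743 ≈ 3.7438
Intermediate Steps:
p = -9/4 (p = -(-6 + 9)²/4 = -¼*3² = -¼*9 = -9/4 ≈ -2.2500)
y(Z) = 12
A(E) = 3 + 4*E/9 (A(E) = 3 - E/(-9/4) = 3 - E*(-4)/9 = 3 - (-4)*E/9 = 3 + 4*E/9)
(-443788 - 440672)/(A(y(M(6))) - 236256) = (-443788 - 440672)/((3 + (4/9)*12) - 236256) = -884460/((3 + 16/3) - 236256) = -884460/(25/3 - 236256) = -884460/(-708743/3) = -884460*(-3/708743) = 2653380/708743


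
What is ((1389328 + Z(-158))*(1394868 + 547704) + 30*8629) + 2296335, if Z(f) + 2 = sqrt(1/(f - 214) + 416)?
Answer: 2698868341677 + 323762*sqrt(14391843)/31 ≈ 2.6989e+12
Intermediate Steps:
Z(f) = -2 + sqrt(416 + 1/(-214 + f)) (Z(f) = -2 + sqrt(1/(f - 214) + 416) = -2 + sqrt(1/(-214 + f) + 416) = -2 + sqrt(416 + 1/(-214 + f)))
((1389328 + Z(-158))*(1394868 + 547704) + 30*8629) + 2296335 = ((1389328 + (-2 + sqrt((-89023 + 416*(-158))/(-214 - 158))))*(1394868 + 547704) + 30*8629) + 2296335 = ((1389328 + (-2 + sqrt((-89023 - 65728)/(-372))))*1942572 + 258870) + 2296335 = ((1389328 + (-2 + sqrt(-1/372*(-154751))))*1942572 + 258870) + 2296335 = ((1389328 + (-2 + sqrt(154751/372)))*1942572 + 258870) + 2296335 = ((1389328 + (-2 + sqrt(14391843)/186))*1942572 + 258870) + 2296335 = ((1389326 + sqrt(14391843)/186)*1942572 + 258870) + 2296335 = ((2698865786472 + 323762*sqrt(14391843)/31) + 258870) + 2296335 = (2698866045342 + 323762*sqrt(14391843)/31) + 2296335 = 2698868341677 + 323762*sqrt(14391843)/31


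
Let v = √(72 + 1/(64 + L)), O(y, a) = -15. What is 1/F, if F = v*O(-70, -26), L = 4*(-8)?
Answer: -4*√4610/34575 ≈ -0.0078550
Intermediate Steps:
L = -32
v = √4610/8 (v = √(72 + 1/(64 - 32)) = √(72 + 1/32) = √(2305/32) = √4610/8 ≈ 8.4871)
F = -15*√4610/8 (F = (√4610/8)*(-15) = -15*√4610/8 ≈ -127.31)
1/F = 1/(-15*√4610/8) = -4*√4610/34575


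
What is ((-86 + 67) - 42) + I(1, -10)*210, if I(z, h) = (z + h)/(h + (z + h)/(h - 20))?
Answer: 12983/97 ≈ 133.85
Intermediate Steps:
I(z, h) = (h + z)/(h + (h + z)/(-20 + h))
((-86 + 67) - 42) + I(1, -10)*210 = ((-86 + 67) - 42) + (((-10)² - 20*(-10) - 20*1 - 10*1)/(1 + (-10)² - 19*(-10)))*210 = (-19 - 42) + ((100 + 200 - 20 - 10)/(1 + 100 + 190))*210 = -61 + (270/291)*210 = -61 + ((1/291)*270)*210 = -61 + (90/97)*210 = -61 + 18900/97 = 12983/97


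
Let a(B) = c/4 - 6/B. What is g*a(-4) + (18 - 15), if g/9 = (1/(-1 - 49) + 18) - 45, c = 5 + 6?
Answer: -206103/200 ≈ -1030.5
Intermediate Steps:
c = 11
a(B) = 11/4 - 6/B
g = -12159/50 (g = 9*((1/(-1 - 49) + 18) - 45) = 9*((1/(-50) + 18) - 45) = 9*((-1/50 + 18) - 45) = 9*(899/50 - 45) = 9*(-1351/50) = -12159/50 ≈ -243.18)
g*a(-4) + (18 - 15) = -12159*(11/4 - 6/(-4))/50 + (18 - 15) = -12159*(11/4 - 6*(-¼))/50 + 3 = -12159*(11/4 + 3/2)/50 + 3 = -12159/50*17/4 + 3 = -206703/200 + 3 = -206103/200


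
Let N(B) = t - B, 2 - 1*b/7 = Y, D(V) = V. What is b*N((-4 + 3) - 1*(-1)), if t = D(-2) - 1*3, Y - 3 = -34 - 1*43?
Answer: -2660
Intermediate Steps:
Y = -74 (Y = 3 + (-34 - 1*43) = 3 + (-34 - 43) = 3 - 77 = -74)
t = -5 (t = -2 - 1*3 = -2 - 3 = -5)
b = 532 (b = 14 - 7*(-74) = 14 + 518 = 532)
N(B) = -5 - B
b*N((-4 + 3) - 1*(-1)) = 532*(-5 - ((-4 + 3) - 1*(-1))) = 532*(-5 - (-1 + 1)) = 532*(-5 - 1*0) = 532*(-5 + 0) = 532*(-5) = -2660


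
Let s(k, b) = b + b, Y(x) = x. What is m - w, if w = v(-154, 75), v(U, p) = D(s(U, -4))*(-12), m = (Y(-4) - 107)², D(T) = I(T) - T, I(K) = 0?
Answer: 12417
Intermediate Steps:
s(k, b) = 2*b
D(T) = -T (D(T) = 0 - T = -T)
m = 12321 (m = (-4 - 107)² = (-111)² = 12321)
v(U, p) = -96 (v(U, p) = -2*(-4)*(-12) = -1*(-8)*(-12) = 8*(-12) = -96)
w = -96
m - w = 12321 - 1*(-96) = 12321 + 96 = 12417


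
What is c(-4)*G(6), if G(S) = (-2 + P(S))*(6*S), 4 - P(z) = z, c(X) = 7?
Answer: -1008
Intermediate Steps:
P(z) = 4 - z
G(S) = 6*S*(2 - S) (G(S) = (-2 + (4 - S))*(6*S) = (2 - S)*(6*S) = 6*S*(2 - S))
c(-4)*G(6) = 7*(6*6*(2 - 1*6)) = 7*(6*6*(2 - 6)) = 7*(6*6*(-4)) = 7*(-144) = -1008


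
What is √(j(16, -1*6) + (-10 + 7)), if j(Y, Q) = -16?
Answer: I*√19 ≈ 4.3589*I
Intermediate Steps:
√(j(16, -1*6) + (-10 + 7)) = √(-16 + (-10 + 7)) = √(-16 - 3) = √(-19) = I*√19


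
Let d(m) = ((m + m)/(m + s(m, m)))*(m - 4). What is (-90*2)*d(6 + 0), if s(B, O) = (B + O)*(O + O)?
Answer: -144/5 ≈ -28.800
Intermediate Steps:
s(B, O) = 2*O*(B + O) (s(B, O) = (B + O)*(2*O) = 2*O*(B + O))
d(m) = 2*m*(-4 + m)/(m + 4*m**2) (d(m) = ((m + m)/(m + 2*m*(m + m)))*(m - 4) = ((2*m)/(m + 2*m*(2*m)))*(-4 + m) = ((2*m)/(m + 4*m**2))*(-4 + m) = (2*m/(m + 4*m**2))*(-4 + m) = 2*m*(-4 + m)/(m + 4*m**2))
(-90*2)*d(6 + 0) = (-90*2)*(2*(-4 + (6 + 0))/(1 + 4*(6 + 0))) = -360*(-4 + 6)/(1 + 4*6) = -360*2/(1 + 24) = -360*2/25 = -180*4/25 = -144/5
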